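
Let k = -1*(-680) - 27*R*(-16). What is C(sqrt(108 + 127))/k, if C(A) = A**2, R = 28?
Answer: 235/12776 ≈ 0.018394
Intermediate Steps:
k = 12776 (k = -1*(-680) - 27*28*(-16) = 680 - 756*(-16) = 680 - 1*(-12096) = 680 + 12096 = 12776)
C(sqrt(108 + 127))/k = (sqrt(108 + 127))**2/12776 = (sqrt(235))**2*(1/12776) = 235*(1/12776) = 235/12776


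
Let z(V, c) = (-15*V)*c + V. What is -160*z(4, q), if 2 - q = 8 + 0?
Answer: -58240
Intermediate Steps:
q = -6 (q = 2 - (8 + 0) = 2 - 1*8 = 2 - 8 = -6)
z(V, c) = V - 15*V*c (z(V, c) = -15*V*c + V = V - 15*V*c)
-160*z(4, q) = -640*(1 - 15*(-6)) = -640*(1 + 90) = -640*91 = -160*364 = -58240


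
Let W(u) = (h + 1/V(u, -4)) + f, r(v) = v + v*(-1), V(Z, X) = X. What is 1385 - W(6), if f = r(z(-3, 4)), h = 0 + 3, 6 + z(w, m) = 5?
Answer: 5529/4 ≈ 1382.3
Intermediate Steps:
z(w, m) = -1 (z(w, m) = -6 + 5 = -1)
r(v) = 0 (r(v) = v - v = 0)
h = 3
f = 0
W(u) = 11/4 (W(u) = (3 + 1/(-4)) + 0 = (3 - 1/4) + 0 = 11/4 + 0 = 11/4)
1385 - W(6) = 1385 - 1*11/4 = 1385 - 11/4 = 5529/4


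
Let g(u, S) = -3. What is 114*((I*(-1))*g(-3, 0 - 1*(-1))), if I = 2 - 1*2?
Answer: 0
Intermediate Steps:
I = 0 (I = 2 - 2 = 0)
114*((I*(-1))*g(-3, 0 - 1*(-1))) = 114*((0*(-1))*(-3)) = 114*(0*(-3)) = 114*0 = 0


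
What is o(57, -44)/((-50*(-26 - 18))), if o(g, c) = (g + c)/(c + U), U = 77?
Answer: 13/72600 ≈ 0.00017906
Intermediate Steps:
o(g, c) = (c + g)/(77 + c) (o(g, c) = (g + c)/(c + 77) = (c + g)/(77 + c))
o(57, -44)/((-50*(-26 - 18))) = ((-44 + 57)/(77 - 44))/((-50*(-26 - 18))) = (13/33)/((-50*(-44))) = ((1/33)*13)/2200 = (13/33)*(1/2200) = 13/72600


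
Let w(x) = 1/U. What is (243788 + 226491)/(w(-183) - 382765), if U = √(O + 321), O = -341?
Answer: -3600126828700/2930180904501 + 940558*I*√5/2930180904501 ≈ -1.2286 + 7.1776e-7*I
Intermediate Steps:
U = 2*I*√5 (U = √(-341 + 321) = √(-20) = 2*I*√5 ≈ 4.4721*I)
w(x) = -I*√5/10 (w(x) = 1/(2*I*√5) = -I*√5/10)
(243788 + 226491)/(w(-183) - 382765) = (243788 + 226491)/(-I*√5/10 - 382765) = 470279/(-382765 - I*√5/10)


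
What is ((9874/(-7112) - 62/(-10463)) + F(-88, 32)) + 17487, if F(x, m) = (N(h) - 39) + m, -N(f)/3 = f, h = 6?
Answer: 649647210377/37206428 ≈ 17461.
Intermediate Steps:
N(f) = -3*f
F(x, m) = -57 + m (F(x, m) = (-3*6 - 39) + m = (-18 - 39) + m = -57 + m)
((9874/(-7112) - 62/(-10463)) + F(-88, 32)) + 17487 = ((9874/(-7112) - 62/(-10463)) + (-57 + 32)) + 17487 = ((9874*(-1/7112) - 62*(-1/10463)) - 25) + 17487 = ((-4937/3556 + 62/10463) - 25) + 17487 = (-51435359/37206428 - 25) + 17487 = -981596059/37206428 + 17487 = 649647210377/37206428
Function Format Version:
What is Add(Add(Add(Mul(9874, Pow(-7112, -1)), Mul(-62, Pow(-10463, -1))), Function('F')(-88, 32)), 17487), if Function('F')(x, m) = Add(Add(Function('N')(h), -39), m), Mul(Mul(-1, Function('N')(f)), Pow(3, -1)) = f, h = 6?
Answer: Rational(649647210377, 37206428) ≈ 17461.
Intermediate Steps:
Function('N')(f) = Mul(-3, f)
Function('F')(x, m) = Add(-57, m) (Function('F')(x, m) = Add(Add(Mul(-3, 6), -39), m) = Add(Add(-18, -39), m) = Add(-57, m))
Add(Add(Add(Mul(9874, Pow(-7112, -1)), Mul(-62, Pow(-10463, -1))), Function('F')(-88, 32)), 17487) = Add(Add(Add(Mul(9874, Pow(-7112, -1)), Mul(-62, Pow(-10463, -1))), Add(-57, 32)), 17487) = Add(Add(Add(Mul(9874, Rational(-1, 7112)), Mul(-62, Rational(-1, 10463))), -25), 17487) = Add(Add(Add(Rational(-4937, 3556), Rational(62, 10463)), -25), 17487) = Add(Add(Rational(-51435359, 37206428), -25), 17487) = Add(Rational(-981596059, 37206428), 17487) = Rational(649647210377, 37206428)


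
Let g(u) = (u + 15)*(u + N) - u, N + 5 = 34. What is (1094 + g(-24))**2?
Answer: 1151329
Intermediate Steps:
N = 29 (N = -5 + 34 = 29)
g(u) = -u + (15 + u)*(29 + u) (g(u) = (u + 15)*(u + 29) - u = (15 + u)*(29 + u) - u = -u + (15 + u)*(29 + u))
(1094 + g(-24))**2 = (1094 + (435 + (-24)**2 + 43*(-24)))**2 = (1094 + (435 + 576 - 1032))**2 = (1094 - 21)**2 = 1073**2 = 1151329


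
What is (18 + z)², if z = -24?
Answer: 36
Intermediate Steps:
(18 + z)² = (18 - 24)² = (-6)² = 36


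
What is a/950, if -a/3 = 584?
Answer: -876/475 ≈ -1.8442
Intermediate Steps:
a = -1752 (a = -3*584 = -1752)
a/950 = -1752/950 = -1752*1/950 = -876/475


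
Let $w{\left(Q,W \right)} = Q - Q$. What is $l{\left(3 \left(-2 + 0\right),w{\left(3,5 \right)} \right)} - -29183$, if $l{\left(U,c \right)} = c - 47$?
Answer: $29136$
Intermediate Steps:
$w{\left(Q,W \right)} = 0$
$l{\left(U,c \right)} = -47 + c$
$l{\left(3 \left(-2 + 0\right),w{\left(3,5 \right)} \right)} - -29183 = \left(-47 + 0\right) - -29183 = -47 + 29183 = 29136$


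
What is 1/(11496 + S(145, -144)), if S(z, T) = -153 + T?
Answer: 1/11199 ≈ 8.9294e-5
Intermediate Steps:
1/(11496 + S(145, -144)) = 1/(11496 + (-153 - 144)) = 1/(11496 - 297) = 1/11199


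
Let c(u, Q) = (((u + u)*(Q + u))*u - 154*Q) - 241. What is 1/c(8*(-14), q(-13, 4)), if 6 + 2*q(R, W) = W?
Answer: -1/2835031 ≈ -3.5273e-7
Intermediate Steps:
q(R, W) = -3 + W/2
c(u, Q) = -241 - 154*Q + 2*u**2*(Q + u) (c(u, Q) = (((2*u)*(Q + u))*u - 154*Q) - 241 = ((2*u*(Q + u))*u - 154*Q) - 241 = (2*u**2*(Q + u) - 154*Q) - 241 = (-154*Q + 2*u**2*(Q + u)) - 241 = -241 - 154*Q + 2*u**2*(Q + u))
1/c(8*(-14), q(-13, 4)) = 1/(-241 - 154*(-3 + (1/2)*4) + 2*(8*(-14))**3 + 2*(-3 + (1/2)*4)*(8*(-14))**2) = 1/(-241 - 154*(-3 + 2) + 2*(-112)**3 + 2*(-3 + 2)*(-112)**2) = 1/(-241 - 154*(-1) + 2*(-1404928) + 2*(-1)*12544) = 1/(-241 + 154 - 2809856 - 25088) = 1/(-2835031) = -1/2835031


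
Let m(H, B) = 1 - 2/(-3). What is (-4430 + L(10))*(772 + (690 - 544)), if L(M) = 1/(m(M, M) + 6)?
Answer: -93532266/23 ≈ -4.0666e+6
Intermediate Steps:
m(H, B) = 5/3 (m(H, B) = 1 - 2*(-1)/3 = 1 - 1*(-⅔) = 1 + ⅔ = 5/3)
L(M) = 3/23 (L(M) = 1/(5/3 + 6) = 1/(23/3) = 3/23)
(-4430 + L(10))*(772 + (690 - 544)) = (-4430 + 3/23)*(772 + (690 - 544)) = -101887*(772 + 146)/23 = -101887/23*918 = -93532266/23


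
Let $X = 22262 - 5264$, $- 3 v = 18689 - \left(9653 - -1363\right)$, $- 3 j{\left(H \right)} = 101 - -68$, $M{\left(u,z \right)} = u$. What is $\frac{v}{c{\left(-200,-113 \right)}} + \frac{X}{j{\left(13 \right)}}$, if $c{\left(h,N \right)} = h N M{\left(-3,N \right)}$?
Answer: $- \frac{10370882863}{34374600} \approx -301.7$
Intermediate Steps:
$c{\left(h,N \right)} = - 3 N h$ ($c{\left(h,N \right)} = h N \left(-3\right) = N h \left(-3\right) = - 3 N h$)
$j{\left(H \right)} = - \frac{169}{3}$ ($j{\left(H \right)} = - \frac{101 - -68}{3} = - \frac{101 + 68}{3} = \left(- \frac{1}{3}\right) 169 = - \frac{169}{3}$)
$v = - \frac{7673}{3}$ ($v = - \frac{18689 - \left(9653 - -1363\right)}{3} = - \frac{18689 - \left(9653 + 1363\right)}{3} = - \frac{18689 - 11016}{3} = \left(- \frac{1}{3}\right) 7673 = - \frac{7673}{3} \approx -2557.7$)
$X = 16998$
$\frac{v}{c{\left(-200,-113 \right)}} + \frac{X}{j{\left(13 \right)}} = - \frac{7673}{3 \left(\left(-3\right) \left(-113\right) \left(-200\right)\right)} + \frac{16998}{- \frac{169}{3}} = - \frac{7673}{3 \left(-67800\right)} + 16998 \left(- \frac{3}{169}\right) = \left(- \frac{7673}{3}\right) \left(- \frac{1}{67800}\right) - \frac{50994}{169} = \frac{7673}{203400} - \frac{50994}{169} = - \frac{10370882863}{34374600}$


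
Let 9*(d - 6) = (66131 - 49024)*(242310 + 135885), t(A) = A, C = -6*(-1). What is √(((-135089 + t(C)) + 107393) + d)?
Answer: √6469532709/3 ≈ 26811.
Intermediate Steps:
C = 6
d = 2156593973/3 (d = 6 + ((66131 - 49024)*(242310 + 135885))/9 = 6 + (17107*378195)/9 = 6 + (⅑)*6469781865 = 6 + 2156593955/3 = 2156593973/3 ≈ 7.1886e+8)
√(((-135089 + t(C)) + 107393) + d) = √(((-135089 + 6) + 107393) + 2156593973/3) = √((-135083 + 107393) + 2156593973/3) = √(-27690 + 2156593973/3) = √(2156510903/3) = √6469532709/3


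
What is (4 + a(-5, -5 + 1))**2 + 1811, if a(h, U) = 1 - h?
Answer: 1911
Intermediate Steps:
(4 + a(-5, -5 + 1))**2 + 1811 = (4 + (1 - 1*(-5)))**2 + 1811 = (4 + (1 + 5))**2 + 1811 = (4 + 6)**2 + 1811 = 10**2 + 1811 = 100 + 1811 = 1911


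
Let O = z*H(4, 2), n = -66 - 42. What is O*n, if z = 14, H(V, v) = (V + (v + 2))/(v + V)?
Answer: -2016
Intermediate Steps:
H(V, v) = (2 + V + v)/(V + v) (H(V, v) = (V + (2 + v))/(V + v) = (2 + V + v)/(V + v))
n = -108
O = 56/3 (O = 14*((2 + 4 + 2)/(4 + 2)) = 14*(8/6) = 14*((1/6)*8) = 14*(4/3) = 56/3 ≈ 18.667)
O*n = (56/3)*(-108) = -2016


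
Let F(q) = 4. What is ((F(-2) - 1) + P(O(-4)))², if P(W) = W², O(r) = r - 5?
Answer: 7056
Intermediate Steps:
O(r) = -5 + r
((F(-2) - 1) + P(O(-4)))² = ((4 - 1) + (-5 - 4)²)² = (3 + (-9)²)² = (3 + 81)² = 84² = 7056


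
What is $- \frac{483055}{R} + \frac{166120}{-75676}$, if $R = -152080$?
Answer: $\frac{564607029}{575440304} \approx 0.98117$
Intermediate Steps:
$- \frac{483055}{R} + \frac{166120}{-75676} = - \frac{483055}{-152080} + \frac{166120}{-75676} = \left(-483055\right) \left(- \frac{1}{152080}\right) + 166120 \left(- \frac{1}{75676}\right) = \frac{96611}{30416} - \frac{41530}{18919} = \frac{564607029}{575440304}$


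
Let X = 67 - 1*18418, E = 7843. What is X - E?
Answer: -26194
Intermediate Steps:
X = -18351 (X = 67 - 18418 = -18351)
X - E = -18351 - 1*7843 = -18351 - 7843 = -26194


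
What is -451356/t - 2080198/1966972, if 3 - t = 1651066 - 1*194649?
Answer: -535456218985/716181389602 ≈ -0.74765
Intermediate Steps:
t = -1456414 (t = 3 - (1651066 - 1*194649) = 3 - (1651066 - 194649) = 3 - 1*1456417 = 3 - 1456417 = -1456414)
-451356/t - 2080198/1966972 = -451356/(-1456414) - 2080198/1966972 = -451356*(-1/1456414) - 2080198*1/1966972 = 225678/728207 - 1040099/983486 = -535456218985/716181389602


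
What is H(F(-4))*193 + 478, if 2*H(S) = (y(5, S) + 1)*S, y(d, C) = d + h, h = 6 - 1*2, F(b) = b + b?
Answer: -7242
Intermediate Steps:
F(b) = 2*b
h = 4 (h = 6 - 2 = 4)
y(d, C) = 4 + d (y(d, C) = d + 4 = 4 + d)
H(S) = 5*S (H(S) = (((4 + 5) + 1)*S)/2 = ((9 + 1)*S)/2 = (10*S)/2 = 5*S)
H(F(-4))*193 + 478 = (5*(2*(-4)))*193 + 478 = (5*(-8))*193 + 478 = -40*193 + 478 = -7720 + 478 = -7242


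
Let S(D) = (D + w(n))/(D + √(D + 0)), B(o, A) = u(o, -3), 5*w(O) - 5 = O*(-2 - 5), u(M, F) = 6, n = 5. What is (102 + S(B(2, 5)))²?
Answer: 10404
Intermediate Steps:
w(O) = 1 - 7*O/5 (w(O) = 1 + (O*(-2 - 5))/5 = 1 + (O*(-7))/5 = 1 + (-7*O)/5 = 1 - 7*O/5)
B(o, A) = 6
S(D) = (-6 + D)/(D + √D) (S(D) = (D + (1 - 7/5*5))/(D + √(D + 0)) = (D + (1 - 7))/(D + √D) = (D - 6)/(D + √D) = (-6 + D)/(D + √D))
(102 + S(B(2, 5)))² = (102 + (-6 + 6)/(6 + √6))² = (102 + 0/(6 + √6))² = (102 + 0)² = 102² = 10404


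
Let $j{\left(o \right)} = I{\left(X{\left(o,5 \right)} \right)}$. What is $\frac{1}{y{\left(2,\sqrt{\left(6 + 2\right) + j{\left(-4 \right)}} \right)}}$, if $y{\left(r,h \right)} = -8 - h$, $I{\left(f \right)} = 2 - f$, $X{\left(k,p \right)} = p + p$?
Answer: $- \frac{1}{8} \approx -0.125$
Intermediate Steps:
$X{\left(k,p \right)} = 2 p$
$j{\left(o \right)} = -8$ ($j{\left(o \right)} = 2 - 2 \cdot 5 = 2 - 10 = -8$)
$\frac{1}{y{\left(2,\sqrt{\left(6 + 2\right) + j{\left(-4 \right)}} \right)}} = \frac{1}{-8 - \sqrt{\left(6 + 2\right) - 8}} = \frac{1}{-8 - \sqrt{8 - 8}} = \frac{1}{-8 - \sqrt{0}} = \frac{1}{-8 - 0} = \frac{1}{-8 + 0} = \frac{1}{-8} = - \frac{1}{8}$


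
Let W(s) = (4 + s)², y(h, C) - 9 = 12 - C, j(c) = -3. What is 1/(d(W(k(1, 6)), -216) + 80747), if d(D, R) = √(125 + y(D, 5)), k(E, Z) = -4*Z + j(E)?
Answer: 80747/6520077868 - √141/6520077868 ≈ 1.2383e-5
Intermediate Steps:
y(h, C) = 21 - C (y(h, C) = 9 + (12 - C) = 21 - C)
k(E, Z) = -3 - 4*Z (k(E, Z) = -4*Z - 3 = -3 - 4*Z)
d(D, R) = √141 (d(D, R) = √(125 + (21 - 1*5)) = √(125 + (21 - 5)) = √(125 + 16) = √141)
1/(d(W(k(1, 6)), -216) + 80747) = 1/(√141 + 80747) = 1/(80747 + √141)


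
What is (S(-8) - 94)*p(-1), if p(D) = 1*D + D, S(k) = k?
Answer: 204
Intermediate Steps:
p(D) = 2*D (p(D) = D + D = 2*D)
(S(-8) - 94)*p(-1) = (-8 - 94)*(2*(-1)) = -102*(-2) = 204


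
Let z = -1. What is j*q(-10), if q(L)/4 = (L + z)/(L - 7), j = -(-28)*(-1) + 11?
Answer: -44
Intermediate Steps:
j = -17 (j = -14*2 + 11 = -28 + 11 = -17)
q(L) = 4*(-1 + L)/(-7 + L) (q(L) = 4*((L - 1)/(L - 7)) = 4*((-1 + L)/(-7 + L)) = 4*(-1 + L)/(-7 + L))
j*q(-10) = -68*(-1 - 10)/(-7 - 10) = -68*(-11)/(-17) = -68*(-1)*(-11)/17 = -17*44/17 = -44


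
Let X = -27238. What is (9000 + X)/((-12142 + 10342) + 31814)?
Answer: -9119/15007 ≈ -0.60765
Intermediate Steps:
(9000 + X)/((-12142 + 10342) + 31814) = (9000 - 27238)/((-12142 + 10342) + 31814) = -18238/(-1800 + 31814) = -18238/30014 = -18238*1/30014 = -9119/15007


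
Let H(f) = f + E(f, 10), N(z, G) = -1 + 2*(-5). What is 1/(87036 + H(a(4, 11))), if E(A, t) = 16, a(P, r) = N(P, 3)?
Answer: 1/87041 ≈ 1.1489e-5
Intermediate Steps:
N(z, G) = -11 (N(z, G) = -1 - 10 = -11)
a(P, r) = -11
H(f) = 16 + f (H(f) = f + 16 = 16 + f)
1/(87036 + H(a(4, 11))) = 1/(87036 + (16 - 11)) = 1/(87036 + 5) = 1/87041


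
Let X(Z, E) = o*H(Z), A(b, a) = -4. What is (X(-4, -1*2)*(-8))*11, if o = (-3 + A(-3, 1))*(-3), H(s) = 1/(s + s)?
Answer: 231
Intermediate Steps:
H(s) = 1/(2*s)
o = 21 (o = (-3 - 4)*(-3) = -7*(-3) = 21)
X(Z, E) = 21/(2*Z) (X(Z, E) = 21*(1/(2*Z)) = 21/(2*Z))
(X(-4, -1*2)*(-8))*11 = (((21/2)/(-4))*(-8))*11 = (((21/2)*(-¼))*(-8))*11 = -21/8*(-8)*11 = 21*11 = 231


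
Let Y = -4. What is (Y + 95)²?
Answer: 8281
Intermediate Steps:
(Y + 95)² = (-4 + 95)² = 91² = 8281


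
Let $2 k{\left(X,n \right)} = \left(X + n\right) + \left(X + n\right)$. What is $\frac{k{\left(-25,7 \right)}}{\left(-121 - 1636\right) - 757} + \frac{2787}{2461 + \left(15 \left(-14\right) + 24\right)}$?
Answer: $\frac{1174578}{953225} \approx 1.2322$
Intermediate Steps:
$k{\left(X,n \right)} = X + n$ ($k{\left(X,n \right)} = \frac{\left(X + n\right) + \left(X + n\right)}{2} = \frac{2 X + 2 n}{2} = X + n$)
$\frac{k{\left(-25,7 \right)}}{\left(-121 - 1636\right) - 757} + \frac{2787}{2461 + \left(15 \left(-14\right) + 24\right)} = \frac{-25 + 7}{\left(-121 - 1636\right) - 757} + \frac{2787}{2461 + \left(15 \left(-14\right) + 24\right)} = - \frac{18}{-1757 - 757} + \frac{2787}{2461 + \left(-210 + 24\right)} = - \frac{18}{-2514} + \frac{2787}{2461 - 186} = \left(-18\right) \left(- \frac{1}{2514}\right) + \frac{2787}{2275} = \frac{3}{419} + 2787 \cdot \frac{1}{2275} = \frac{3}{419} + \frac{2787}{2275} = \frac{1174578}{953225}$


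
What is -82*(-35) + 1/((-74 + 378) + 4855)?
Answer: 14806331/5159 ≈ 2870.0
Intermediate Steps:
-82*(-35) + 1/((-74 + 378) + 4855) = 2870 + 1/(304 + 4855) = 2870 + 1/5159 = 14806331/5159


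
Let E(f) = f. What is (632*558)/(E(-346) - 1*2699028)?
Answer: -176328/1349687 ≈ -0.13064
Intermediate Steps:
(632*558)/(E(-346) - 1*2699028) = (632*558)/(-346 - 1*2699028) = 352656/(-346 - 2699028) = 352656/(-2699374) = 352656*(-1/2699374) = -176328/1349687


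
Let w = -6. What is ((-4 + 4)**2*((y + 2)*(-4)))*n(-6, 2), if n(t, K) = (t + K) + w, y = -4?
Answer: 0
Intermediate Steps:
n(t, K) = -6 + K + t (n(t, K) = (t + K) - 6 = (K + t) - 6 = -6 + K + t)
((-4 + 4)**2*((y + 2)*(-4)))*n(-6, 2) = ((-4 + 4)**2*((-4 + 2)*(-4)))*(-6 + 2 - 6) = (0**2*(-2*(-4)))*(-10) = (0*8)*(-10) = 0*(-10) = 0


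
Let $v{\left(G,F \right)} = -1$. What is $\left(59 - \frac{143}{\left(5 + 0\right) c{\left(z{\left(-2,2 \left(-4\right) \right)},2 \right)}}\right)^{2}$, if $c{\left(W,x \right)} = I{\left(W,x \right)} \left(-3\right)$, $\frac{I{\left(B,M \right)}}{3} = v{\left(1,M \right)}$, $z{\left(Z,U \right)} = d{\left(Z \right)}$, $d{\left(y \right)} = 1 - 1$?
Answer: $\frac{6310144}{2025} \approx 3116.1$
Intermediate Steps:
$d{\left(y \right)} = 0$ ($d{\left(y \right)} = 1 - 1 = 0$)
$z{\left(Z,U \right)} = 0$
$I{\left(B,M \right)} = -3$ ($I{\left(B,M \right)} = 3 \left(-1\right) = -3$)
$c{\left(W,x \right)} = 9$ ($c{\left(W,x \right)} = \left(-3\right) \left(-3\right) = 9$)
$\left(59 - \frac{143}{\left(5 + 0\right) c{\left(z{\left(-2,2 \left(-4\right) \right)},2 \right)}}\right)^{2} = \left(59 - \frac{143}{\left(5 + 0\right) 9}\right)^{2} = \left(59 - \frac{143}{5 \cdot 9}\right)^{2} = \left(59 - \frac{143}{45}\right)^{2} = \left(\frac{2512}{45}\right)^{2} = \frac{6310144}{2025}$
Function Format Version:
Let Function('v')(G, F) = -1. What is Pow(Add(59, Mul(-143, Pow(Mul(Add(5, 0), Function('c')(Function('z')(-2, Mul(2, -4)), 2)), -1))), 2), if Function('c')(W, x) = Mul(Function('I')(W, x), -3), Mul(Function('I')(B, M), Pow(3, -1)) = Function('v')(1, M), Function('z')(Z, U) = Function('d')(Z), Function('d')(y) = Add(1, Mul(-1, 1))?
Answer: Rational(6310144, 2025) ≈ 3116.1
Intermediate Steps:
Function('d')(y) = 0 (Function('d')(y) = Add(1, -1) = 0)
Function('z')(Z, U) = 0
Function('I')(B, M) = -3 (Function('I')(B, M) = Mul(3, -1) = -3)
Function('c')(W, x) = 9 (Function('c')(W, x) = Mul(-3, -3) = 9)
Pow(Add(59, Mul(-143, Pow(Mul(Add(5, 0), Function('c')(Function('z')(-2, Mul(2, -4)), 2)), -1))), 2) = Pow(Add(59, Mul(-143, Pow(Mul(Add(5, 0), 9), -1))), 2) = Pow(Add(59, Mul(-143, Pow(Mul(5, 9), -1))), 2) = Pow(Add(59, Mul(-143, Pow(45, -1))), 2) = Pow(Add(59, Mul(-143, Rational(1, 45))), 2) = Pow(Add(59, Rational(-143, 45)), 2) = Pow(Rational(2512, 45), 2) = Rational(6310144, 2025)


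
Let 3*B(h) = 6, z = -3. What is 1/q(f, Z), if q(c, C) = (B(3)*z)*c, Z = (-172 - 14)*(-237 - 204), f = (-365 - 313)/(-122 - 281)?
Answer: -403/4068 ≈ -0.099066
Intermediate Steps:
B(h) = 2 (B(h) = (⅓)*6 = 2)
f = 678/403 (f = -678/(-403) = -678*(-1/403) = 678/403 ≈ 1.6824)
Z = 82026 (Z = -186*(-441) = 82026)
q(c, C) = -6*c (q(c, C) = (2*(-3))*c = -6*c)
1/q(f, Z) = 1/(-6*678/403) = 1/(-4068/403) = -403/4068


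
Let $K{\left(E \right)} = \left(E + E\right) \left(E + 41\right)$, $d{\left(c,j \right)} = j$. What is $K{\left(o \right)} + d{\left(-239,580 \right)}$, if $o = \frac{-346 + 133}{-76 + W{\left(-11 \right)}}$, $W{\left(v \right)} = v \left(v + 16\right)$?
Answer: $\frac{12332164}{17161} \approx 718.62$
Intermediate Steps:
$W{\left(v \right)} = v \left(16 + v\right)$
$o = \frac{213}{131}$ ($o = \frac{-346 + 133}{-76 - 11 \left(16 - 11\right)} = - \frac{213}{-76 - 55} = - \frac{213}{-131} = \left(-213\right) \left(- \frac{1}{131}\right) = \frac{213}{131} \approx 1.626$)
$K{\left(E \right)} = 2 E \left(41 + E\right)$
$K{\left(o \right)} + d{\left(-239,580 \right)} = 2 \cdot \frac{213}{131} \left(41 + \frac{213}{131}\right) + 580 = 2 \cdot \frac{213}{131} \cdot \frac{5584}{131} + 580 = \frac{2378784}{17161} + 580 = \frac{12332164}{17161}$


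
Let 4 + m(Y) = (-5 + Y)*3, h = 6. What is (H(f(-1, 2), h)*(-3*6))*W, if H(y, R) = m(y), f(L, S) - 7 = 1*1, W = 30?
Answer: -2700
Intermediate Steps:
m(Y) = -19 + 3*Y (m(Y) = -4 + (-5 + Y)*3 = -4 + (-15 + 3*Y) = -19 + 3*Y)
f(L, S) = 8 (f(L, S) = 7 + 1*1 = 7 + 1 = 8)
H(y, R) = -19 + 3*y
(H(f(-1, 2), h)*(-3*6))*W = ((-19 + 3*8)*(-3*6))*30 = ((-19 + 24)*(-18))*30 = (5*(-18))*30 = -90*30 = -2700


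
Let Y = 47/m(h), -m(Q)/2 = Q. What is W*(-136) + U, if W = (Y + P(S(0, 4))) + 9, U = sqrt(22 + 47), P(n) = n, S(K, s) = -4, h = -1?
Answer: -3876 + sqrt(69) ≈ -3867.7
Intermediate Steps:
m(Q) = -2*Q
U = sqrt(69) ≈ 8.3066
Y = 47/2 (Y = 47/((-2*(-1))) = 47/2 ≈ 23.500)
W = 57/2 (W = (47/2 - 4) + 9 = 39/2 + 9 = 57/2 ≈ 28.500)
W*(-136) + U = (57/2)*(-136) + sqrt(69) = -3876 + sqrt(69)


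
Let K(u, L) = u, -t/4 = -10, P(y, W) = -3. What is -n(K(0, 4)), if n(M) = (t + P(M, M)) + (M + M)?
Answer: -37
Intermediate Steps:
t = 40 (t = -4*(-10) = 40)
n(M) = 37 + 2*M (n(M) = (40 - 3) + (M + M) = 37 + 2*M)
-n(K(0, 4)) = -(37 + 2*0) = -(37 + 0) = -1*37 = -37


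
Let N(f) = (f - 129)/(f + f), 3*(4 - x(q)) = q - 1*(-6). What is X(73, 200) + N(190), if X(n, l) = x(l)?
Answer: -73537/1140 ≈ -64.506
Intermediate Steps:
x(q) = 2 - q/3 (x(q) = 4 - (q - 1*(-6))/3 = 4 - (q + 6)/3 = 4 - (6 + q)/3 = 4 + (-2 - q/3) = 2 - q/3)
X(n, l) = 2 - l/3
N(f) = (-129 + f)/(2*f) (N(f) = (-129 + f)/((2*f)) = (-129 + f)*(1/(2*f)) = (-129 + f)/(2*f))
X(73, 200) + N(190) = (2 - 1/3*200) + (1/2)*(-129 + 190)/190 = (2 - 200/3) + (1/2)*(1/190)*61 = -194/3 + 61/380 = -73537/1140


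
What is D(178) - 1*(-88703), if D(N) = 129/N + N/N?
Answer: 15789441/178 ≈ 88705.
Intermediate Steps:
D(N) = 1 + 129/N (D(N) = 129/N + 1 = 1 + 129/N)
D(178) - 1*(-88703) = (129 + 178)/178 - 1*(-88703) = (1/178)*307 + 88703 = 307/178 + 88703 = 15789441/178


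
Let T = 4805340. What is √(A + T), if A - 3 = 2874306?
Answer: √7679649 ≈ 2771.2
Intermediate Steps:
A = 2874309 (A = 3 + 2874306 = 2874309)
√(A + T) = √(2874309 + 4805340) = √7679649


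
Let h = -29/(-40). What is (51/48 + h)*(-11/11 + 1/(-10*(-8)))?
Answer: -11297/6400 ≈ -1.7652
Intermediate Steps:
h = 29/40 (h = -29*(-1/40) = 29/40 ≈ 0.72500)
(51/48 + h)*(-11/11 + 1/(-10*(-8))) = (51/48 + 29/40)*(-11/11 + 1/(-10*(-8))) = (51*(1/48) + 29/40)*(-11*1/11 - ⅒*(-⅛)) = (17/16 + 29/40)*(-1 + 1/80) = (143/80)*(-79/80) = -11297/6400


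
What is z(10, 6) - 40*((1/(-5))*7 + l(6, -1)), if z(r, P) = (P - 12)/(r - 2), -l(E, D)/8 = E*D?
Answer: -7459/4 ≈ -1864.8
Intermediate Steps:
l(E, D) = -8*D*E (l(E, D) = -8*E*D = -8*D*E)
z(r, P) = (-12 + P)/(-2 + r)
z(10, 6) - 40*((1/(-5))*7 + l(6, -1)) = (-12 + 6)/(-2 + 10) - 40*((1/(-5))*7 - 8*(-1)*6) = -6/8 - 40*((1*(-1/5))*7 + 48) = (1/8)*(-6) - 40*(-1/5*7 + 48) = -3/4 - 40*(-7/5 + 48) = -3/4 - 40*233/5 = -3/4 - 1864 = -7459/4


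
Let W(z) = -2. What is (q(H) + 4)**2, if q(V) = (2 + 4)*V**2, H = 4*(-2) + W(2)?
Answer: 364816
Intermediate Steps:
H = -10 (H = 4*(-2) - 2 = -8 - 2 = -10)
q(V) = 6*V**2
(q(H) + 4)**2 = (6*(-10)**2 + 4)**2 = (6*100 + 4)**2 = (600 + 4)**2 = 604**2 = 364816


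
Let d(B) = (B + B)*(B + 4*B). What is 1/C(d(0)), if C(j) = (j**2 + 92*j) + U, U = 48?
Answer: 1/48 ≈ 0.020833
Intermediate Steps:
d(B) = 10*B**2 (d(B) = (2*B)*(5*B) = 10*B**2)
C(j) = 48 + j**2 + 92*j (C(j) = (j**2 + 92*j) + 48 = 48 + j**2 + 92*j)
1/C(d(0)) = 1/(48 + (10*0**2)**2 + 92*(10*0**2)) = 1/(48 + (10*0)**2 + 92*(10*0)) = 1/(48 + 0**2 + 92*0) = 1/(48 + 0 + 0) = 1/48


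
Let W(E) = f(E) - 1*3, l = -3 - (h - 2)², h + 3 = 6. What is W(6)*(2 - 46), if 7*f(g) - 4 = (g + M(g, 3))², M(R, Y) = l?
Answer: 572/7 ≈ 81.714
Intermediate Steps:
h = 3 (h = -3 + 6 = 3)
l = -4 (l = -3 - (3 - 2)² = -3 - 1*1² = -3 - 1*1 = -3 - 1 = -4)
M(R, Y) = -4
f(g) = 4/7 + (-4 + g)²/7 (f(g) = 4/7 + (g - 4)²/7 = 4/7 + (-4 + g)²/7)
W(E) = -17/7 + (4 - E)²/7 (W(E) = (4/7 + (4 - E)²/7) - 1*3 = (4/7 + (4 - E)²/7) - 3 = -17/7 + (4 - E)²/7)
W(6)*(2 - 46) = (-17/7 + (4 - 1*6)²/7)*(2 - 46) = (-17/7 + (4 - 6)²/7)*(-44) = (-17/7 + (⅐)*(-2)²)*(-44) = (-17/7 + (⅐)*4)*(-44) = (-17/7 + 4/7)*(-44) = -13/7*(-44) = 572/7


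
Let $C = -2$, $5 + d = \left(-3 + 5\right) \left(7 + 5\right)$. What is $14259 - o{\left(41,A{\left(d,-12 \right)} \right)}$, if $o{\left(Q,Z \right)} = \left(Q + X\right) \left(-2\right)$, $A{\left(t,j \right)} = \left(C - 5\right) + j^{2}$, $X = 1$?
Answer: $14343$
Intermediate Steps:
$d = 19$ ($d = -5 + \left(-3 + 5\right) \left(7 + 5\right) = -5 + 2 \cdot 12 = -5 + 24 = 19$)
$A{\left(t,j \right)} = -7 + j^{2}$ ($A{\left(t,j \right)} = \left(-2 - 5\right) + j^{2} = -7 + j^{2}$)
$o{\left(Q,Z \right)} = -2 - 2 Q$ ($o{\left(Q,Z \right)} = \left(Q + 1\right) \left(-2\right) = \left(1 + Q\right) \left(-2\right) = -2 - 2 Q$)
$14259 - o{\left(41,A{\left(d,-12 \right)} \right)} = 14259 - \left(-2 - 82\right) = 14259 - -84 = 14259 + 84 = 14343$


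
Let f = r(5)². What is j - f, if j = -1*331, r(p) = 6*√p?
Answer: -511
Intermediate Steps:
j = -331
f = 180 (f = (6*√5)² = 180)
j - f = -331 - 1*180 = -331 - 180 = -511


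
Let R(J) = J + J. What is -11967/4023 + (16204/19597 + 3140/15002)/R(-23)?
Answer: -13588668856186/4533831462771 ≈ -2.9972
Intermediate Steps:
R(J) = 2*J
-11967/4023 + (16204/19597 + 3140/15002)/R(-23) = -11967/4023 + (16204/19597 + 3140/15002)/((2*(-23))) = -11967*1/4023 + (16204*(1/19597) + 3140*(1/15002))/(-46) = -3989/1341 + (16204/19597 + 1570/7501)*(-1/46) = -3989/1341 + (152313494/146997097)*(-1/46) = -3989/1341 - 76156747/3380933231 = -13588668856186/4533831462771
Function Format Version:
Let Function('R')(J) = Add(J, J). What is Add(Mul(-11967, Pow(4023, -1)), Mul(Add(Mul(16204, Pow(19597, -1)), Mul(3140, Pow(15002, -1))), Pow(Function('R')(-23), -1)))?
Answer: Rational(-13588668856186, 4533831462771) ≈ -2.9972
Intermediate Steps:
Function('R')(J) = Mul(2, J)
Add(Mul(-11967, Pow(4023, -1)), Mul(Add(Mul(16204, Pow(19597, -1)), Mul(3140, Pow(15002, -1))), Pow(Function('R')(-23), -1))) = Add(Mul(-11967, Pow(4023, -1)), Mul(Add(Mul(16204, Pow(19597, -1)), Mul(3140, Pow(15002, -1))), Pow(Mul(2, -23), -1))) = Add(Mul(-11967, Rational(1, 4023)), Mul(Add(Mul(16204, Rational(1, 19597)), Mul(3140, Rational(1, 15002))), Pow(-46, -1))) = Add(Rational(-3989, 1341), Mul(Add(Rational(16204, 19597), Rational(1570, 7501)), Rational(-1, 46))) = Add(Rational(-3989, 1341), Mul(Rational(152313494, 146997097), Rational(-1, 46))) = Add(Rational(-3989, 1341), Rational(-76156747, 3380933231)) = Rational(-13588668856186, 4533831462771)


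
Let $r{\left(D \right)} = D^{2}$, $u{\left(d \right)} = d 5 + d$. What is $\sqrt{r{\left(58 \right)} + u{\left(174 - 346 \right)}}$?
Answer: $2 \sqrt{583} \approx 48.291$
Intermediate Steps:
$u{\left(d \right)} = 6 d$ ($u{\left(d \right)} = 5 d + d = 6 d$)
$\sqrt{r{\left(58 \right)} + u{\left(174 - 346 \right)}} = \sqrt{58^{2} + 6 \left(174 - 346\right)} = \sqrt{3364 + 6 \left(-172\right)} = \sqrt{3364 - 1032} = \sqrt{2332} = 2 \sqrt{583}$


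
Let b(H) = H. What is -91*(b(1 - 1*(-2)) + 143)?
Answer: -13286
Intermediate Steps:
-91*(b(1 - 1*(-2)) + 143) = -91*((1 - 1*(-2)) + 143) = -91*((1 + 2) + 143) = -91*(3 + 143) = -91*146 = -13286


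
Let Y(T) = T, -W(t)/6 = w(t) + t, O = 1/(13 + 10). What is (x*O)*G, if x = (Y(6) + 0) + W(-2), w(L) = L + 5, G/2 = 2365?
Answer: 0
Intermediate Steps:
G = 4730 (G = 2*2365 = 4730)
w(L) = 5 + L
O = 1/23 ≈ 0.043478
W(t) = -30 - 12*t (W(t) = -6*((5 + t) + t) = -6*(5 + 2*t) = -30 - 12*t)
x = 0 (x = (6 + 0) + (-30 - 12*(-2)) = 6 + (-30 + 24) = 6 - 6 = 0)
(x*O)*G = (0*(1/23))*4730 = 0*4730 = 0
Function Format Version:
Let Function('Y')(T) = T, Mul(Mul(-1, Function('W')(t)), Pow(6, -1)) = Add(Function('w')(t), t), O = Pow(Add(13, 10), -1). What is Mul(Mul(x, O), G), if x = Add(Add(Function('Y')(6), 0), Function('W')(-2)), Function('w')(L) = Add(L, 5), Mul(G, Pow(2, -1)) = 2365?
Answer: 0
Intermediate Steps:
G = 4730 (G = Mul(2, 2365) = 4730)
Function('w')(L) = Add(5, L)
O = Rational(1, 23) (O = Pow(23, -1) = Rational(1, 23) ≈ 0.043478)
Function('W')(t) = Add(-30, Mul(-12, t)) (Function('W')(t) = Mul(-6, Add(Add(5, t), t)) = Mul(-6, Add(5, Mul(2, t))) = Add(-30, Mul(-12, t)))
x = 0 (x = Add(Add(6, 0), Add(-30, Mul(-12, -2))) = Add(6, Add(-30, 24)) = Add(6, -6) = 0)
Mul(Mul(x, O), G) = Mul(Mul(0, Rational(1, 23)), 4730) = Mul(0, 4730) = 0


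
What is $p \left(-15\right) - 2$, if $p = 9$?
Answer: $-137$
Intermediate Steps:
$p \left(-15\right) - 2 = 9 \left(-15\right) - 2 = -135 - 2 = -137$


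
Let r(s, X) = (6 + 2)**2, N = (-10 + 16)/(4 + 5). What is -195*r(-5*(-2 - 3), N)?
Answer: -12480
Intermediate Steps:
N = 2/3 (N = 6/9 = 6*(1/9) = 2/3 ≈ 0.66667)
r(s, X) = 64 (r(s, X) = 8**2 = 64)
-195*r(-5*(-2 - 3), N) = -195*64 = -12480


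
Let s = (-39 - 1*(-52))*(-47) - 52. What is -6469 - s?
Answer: -5806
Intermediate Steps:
s = -663 (s = (-39 + 52)*(-47) - 52 = 13*(-47) - 52 = -611 - 52 = -663)
-6469 - s = -6469 - 1*(-663) = -6469 + 663 = -5806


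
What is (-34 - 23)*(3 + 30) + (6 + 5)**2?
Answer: -1760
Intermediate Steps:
(-34 - 23)*(3 + 30) + (6 + 5)**2 = -57*33 + 11**2 = -1881 + 121 = -1760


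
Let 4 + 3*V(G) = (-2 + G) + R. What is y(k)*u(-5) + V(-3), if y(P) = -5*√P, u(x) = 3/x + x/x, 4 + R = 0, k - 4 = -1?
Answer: -13/3 - 2*√3 ≈ -7.7974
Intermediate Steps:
k = 3 (k = 4 - 1 = 3)
R = -4 (R = -4 + 0 = -4)
u(x) = 1 + 3/x (u(x) = 3/x + 1 = 1 + 3/x)
V(G) = -10/3 + G/3 (V(G) = -4/3 + ((-2 + G) - 4)/3 = -4/3 + (-6 + G)/3 = -4/3 + (-2 + G/3) = -10/3 + G/3)
y(k)*u(-5) + V(-3) = (-5*√3)*((3 - 5)/(-5)) + (-10/3 + (⅓)*(-3)) = (-5*√3)*(-⅕*(-2)) + (-10/3 - 1) = -5*√3*(⅖) - 13/3 = -2*√3 - 13/3 = -13/3 - 2*√3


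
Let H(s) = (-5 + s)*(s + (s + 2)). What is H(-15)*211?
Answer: 118160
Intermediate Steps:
H(s) = (-5 + s)*(2 + 2*s) (H(s) = (-5 + s)*(s + (2 + s)) = (-5 + s)*(2 + 2*s))
H(-15)*211 = (-10 - 8*(-15) + 2*(-15)²)*211 = (-10 + 120 + 2*225)*211 = (-10 + 120 + 450)*211 = 560*211 = 118160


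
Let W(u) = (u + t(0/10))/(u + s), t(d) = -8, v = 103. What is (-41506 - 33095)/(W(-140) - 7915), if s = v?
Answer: 2763/293 ≈ 9.4300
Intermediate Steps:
s = 103
W(u) = (-8 + u)/(103 + u) (W(u) = (u - 8)/(u + 103) = (-8 + u)/(103 + u))
(-41506 - 33095)/(W(-140) - 7915) = (-41506 - 33095)/((-8 - 140)/(103 - 140) - 7915) = -74601/(-148/(-37) - 7915) = -74601/(-1/37*(-148) - 7915) = -74601/(4 - 7915) = -74601/(-7911) = -74601*(-1/7911) = 2763/293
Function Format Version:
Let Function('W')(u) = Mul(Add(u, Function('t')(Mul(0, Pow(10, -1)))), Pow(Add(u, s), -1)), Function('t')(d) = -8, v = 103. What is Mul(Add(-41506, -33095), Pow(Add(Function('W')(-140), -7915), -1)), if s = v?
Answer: Rational(2763, 293) ≈ 9.4300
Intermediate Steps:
s = 103
Function('W')(u) = Mul(Pow(Add(103, u), -1), Add(-8, u)) (Function('W')(u) = Mul(Add(u, -8), Pow(Add(u, 103), -1)) = Mul(Add(-8, u), Pow(Add(103, u), -1)) = Mul(Pow(Add(103, u), -1), Add(-8, u)))
Mul(Add(-41506, -33095), Pow(Add(Function('W')(-140), -7915), -1)) = Mul(Add(-41506, -33095), Pow(Add(Mul(Pow(Add(103, -140), -1), Add(-8, -140)), -7915), -1)) = Mul(-74601, Pow(Add(Mul(Pow(-37, -1), -148), -7915), -1)) = Mul(-74601, Pow(Add(Mul(Rational(-1, 37), -148), -7915), -1)) = Mul(-74601, Pow(Add(4, -7915), -1)) = Mul(-74601, Pow(-7911, -1)) = Mul(-74601, Rational(-1, 7911)) = Rational(2763, 293)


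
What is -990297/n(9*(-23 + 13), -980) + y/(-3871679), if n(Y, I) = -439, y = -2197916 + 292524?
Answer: 3834948565751/1699667081 ≈ 2256.3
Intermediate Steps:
y = -1905392
-990297/n(9*(-23 + 13), -980) + y/(-3871679) = -990297/(-439) - 1905392/(-3871679) = -990297*(-1/439) - 1905392*(-1/3871679) = 990297/439 + 1905392/3871679 = 3834948565751/1699667081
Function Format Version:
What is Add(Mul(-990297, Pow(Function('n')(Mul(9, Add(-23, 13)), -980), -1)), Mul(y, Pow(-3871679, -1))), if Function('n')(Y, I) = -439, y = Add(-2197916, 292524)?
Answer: Rational(3834948565751, 1699667081) ≈ 2256.3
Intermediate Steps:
y = -1905392
Add(Mul(-990297, Pow(Function('n')(Mul(9, Add(-23, 13)), -980), -1)), Mul(y, Pow(-3871679, -1))) = Add(Mul(-990297, Pow(-439, -1)), Mul(-1905392, Pow(-3871679, -1))) = Add(Mul(-990297, Rational(-1, 439)), Mul(-1905392, Rational(-1, 3871679))) = Add(Rational(990297, 439), Rational(1905392, 3871679)) = Rational(3834948565751, 1699667081)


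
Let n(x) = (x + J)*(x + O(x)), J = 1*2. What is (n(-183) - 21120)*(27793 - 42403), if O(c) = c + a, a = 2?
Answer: -654002040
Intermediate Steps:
O(c) = 2 + c (O(c) = c + 2 = 2 + c)
J = 2
n(x) = (2 + x)*(2 + 2*x) (n(x) = (x + 2)*(x + (2 + x)) = (2 + x)*(2 + 2*x))
(n(-183) - 21120)*(27793 - 42403) = ((4 + 2*(-183)² + 6*(-183)) - 21120)*(27793 - 42403) = ((4 + 2*33489 - 1098) - 21120)*(-14610) = ((4 + 66978 - 1098) - 21120)*(-14610) = (65884 - 21120)*(-14610) = 44764*(-14610) = -654002040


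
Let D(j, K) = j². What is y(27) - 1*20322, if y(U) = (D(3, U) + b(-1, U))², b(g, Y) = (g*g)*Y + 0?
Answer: -19026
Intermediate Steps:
b(g, Y) = Y*g² (b(g, Y) = g²*Y + 0 = Y*g² + 0 = Y*g²)
y(U) = (9 + U)² (y(U) = (3² + U*(-1)²)² = (9 + U*1)² = (9 + U)²)
y(27) - 1*20322 = (9 + 27)² - 1*20322 = 36² - 20322 = 1296 - 20322 = -19026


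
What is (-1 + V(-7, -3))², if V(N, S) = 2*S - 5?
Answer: 144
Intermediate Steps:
V(N, S) = -5 + 2*S
(-1 + V(-7, -3))² = (-1 + (-5 + 2*(-3)))² = (-1 + (-5 - 6))² = (-1 - 11)² = (-12)² = 144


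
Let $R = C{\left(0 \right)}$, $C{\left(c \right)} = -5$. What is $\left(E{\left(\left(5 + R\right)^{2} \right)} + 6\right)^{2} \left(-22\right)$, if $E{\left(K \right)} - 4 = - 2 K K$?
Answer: $-2200$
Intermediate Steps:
$R = -5$
$E{\left(K \right)} = 4 - 2 K^{2}$ ($E{\left(K \right)} = 4 + - 2 K K = 4 - 2 K^{2}$)
$\left(E{\left(\left(5 + R\right)^{2} \right)} + 6\right)^{2} \left(-22\right) = \left(\left(4 - 2 \left(\left(5 - 5\right)^{2}\right)^{2}\right) + 6\right)^{2} \left(-22\right) = \left(\left(4 - 2 \left(0^{2}\right)^{2}\right) + 6\right)^{2} \left(-22\right) = \left(\left(4 - 2 \cdot 0^{2}\right) + 6\right)^{2} \left(-22\right) = \left(\left(4 - 0\right) + 6\right)^{2} \left(-22\right) = \left(\left(4 + 0\right) + 6\right)^{2} \left(-22\right) = \left(4 + 6\right)^{2} \left(-22\right) = 10^{2} \left(-22\right) = 100 \left(-22\right) = -2200$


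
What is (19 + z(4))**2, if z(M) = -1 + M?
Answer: 484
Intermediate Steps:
(19 + z(4))**2 = (19 + (-1 + 4))**2 = (19 + 3)**2 = 22**2 = 484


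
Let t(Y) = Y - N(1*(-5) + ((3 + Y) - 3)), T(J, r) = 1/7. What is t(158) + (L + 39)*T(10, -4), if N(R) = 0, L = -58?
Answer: 1087/7 ≈ 155.29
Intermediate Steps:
T(J, r) = 1/7
t(Y) = Y (t(Y) = Y - 1*0 = Y + 0 = Y)
t(158) + (L + 39)*T(10, -4) = 158 + (-58 + 39)*(1/7) = 158 - 19*1/7 = 158 - 19/7 = 1087/7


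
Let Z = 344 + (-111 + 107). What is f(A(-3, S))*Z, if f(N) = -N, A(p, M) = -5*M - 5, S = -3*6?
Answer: -28900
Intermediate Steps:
S = -18
A(p, M) = -5 - 5*M
Z = 340 (Z = 344 - 4 = 340)
f(A(-3, S))*Z = -(-5 - 5*(-18))*340 = -(-5 + 90)*340 = -1*85*340 = -85*340 = -28900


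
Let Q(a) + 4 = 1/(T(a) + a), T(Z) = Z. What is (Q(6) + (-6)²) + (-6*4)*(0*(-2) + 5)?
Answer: -1055/12 ≈ -87.917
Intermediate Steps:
Q(a) = -4 + 1/(2*a) (Q(a) = -4 + 1/(a + a) = -4 + 1/(2*a))
(Q(6) + (-6)²) + (-6*4)*(0*(-2) + 5) = ((-4 + (½)/6) + (-6)²) + (-6*4)*(0*(-2) + 5) = ((-4 + (½)*(⅙)) + 36) - 24*(0 + 5) = ((-4 + 1/12) + 36) - 24*5 = (-47/12 + 36) - 120 = 385/12 - 120 = -1055/12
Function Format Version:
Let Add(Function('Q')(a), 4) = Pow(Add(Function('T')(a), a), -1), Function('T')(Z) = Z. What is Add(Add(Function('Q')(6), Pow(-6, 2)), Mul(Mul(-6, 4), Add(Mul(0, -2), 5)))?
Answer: Rational(-1055, 12) ≈ -87.917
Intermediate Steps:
Function('Q')(a) = Add(-4, Mul(Rational(1, 2), Pow(a, -1))) (Function('Q')(a) = Add(-4, Pow(Add(a, a), -1)) = Add(-4, Pow(Mul(2, a), -1)) = Add(-4, Mul(Rational(1, 2), Pow(a, -1))))
Add(Add(Function('Q')(6), Pow(-6, 2)), Mul(Mul(-6, 4), Add(Mul(0, -2), 5))) = Add(Add(Add(-4, Mul(Rational(1, 2), Pow(6, -1))), Pow(-6, 2)), Mul(Mul(-6, 4), Add(Mul(0, -2), 5))) = Add(Add(Add(-4, Mul(Rational(1, 2), Rational(1, 6))), 36), Mul(-24, Add(0, 5))) = Add(Add(Add(-4, Rational(1, 12)), 36), Mul(-24, 5)) = Add(Add(Rational(-47, 12), 36), -120) = Add(Rational(385, 12), -120) = Rational(-1055, 12)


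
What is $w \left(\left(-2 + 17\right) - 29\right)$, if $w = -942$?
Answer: $13188$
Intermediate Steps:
$w \left(\left(-2 + 17\right) - 29\right) = - 942 \left(\left(-2 + 17\right) - 29\right) = - 942 \left(15 - 29\right) = \left(-942\right) \left(-14\right) = 13188$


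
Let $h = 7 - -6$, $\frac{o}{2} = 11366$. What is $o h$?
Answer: $295516$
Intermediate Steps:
$o = 22732$ ($o = 2 \cdot 11366 = 22732$)
$h = 13$ ($h = 7 + 6 = 13$)
$o h = 22732 \cdot 13 = 295516$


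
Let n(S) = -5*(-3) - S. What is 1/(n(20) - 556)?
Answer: -1/561 ≈ -0.0017825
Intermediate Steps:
n(S) = 15 - S
1/(n(20) - 556) = 1/((15 - 1*20) - 556) = 1/((15 - 20) - 556) = 1/(-5 - 556) = 1/(-561) = -1/561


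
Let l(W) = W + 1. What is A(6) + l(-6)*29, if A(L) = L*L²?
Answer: 71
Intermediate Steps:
l(W) = 1 + W
A(L) = L³
A(6) + l(-6)*29 = 6³ + (1 - 6)*29 = 216 - 5*29 = 216 - 145 = 71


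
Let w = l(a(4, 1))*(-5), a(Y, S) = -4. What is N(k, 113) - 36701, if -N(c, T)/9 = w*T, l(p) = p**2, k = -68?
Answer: 44659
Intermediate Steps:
w = -80 (w = (-4)**2*(-5) = 16*(-5) = -80)
N(c, T) = 720*T (N(c, T) = -(-720)*T = 720*T)
N(k, 113) - 36701 = 720*113 - 36701 = 81360 - 36701 = 44659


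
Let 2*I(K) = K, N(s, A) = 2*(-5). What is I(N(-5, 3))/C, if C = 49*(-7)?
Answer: 5/343 ≈ 0.014577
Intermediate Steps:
N(s, A) = -10
I(K) = K/2
C = -343
I(N(-5, 3))/C = ((1/2)*(-10))/(-343) = -5*(-1/343) = 5/343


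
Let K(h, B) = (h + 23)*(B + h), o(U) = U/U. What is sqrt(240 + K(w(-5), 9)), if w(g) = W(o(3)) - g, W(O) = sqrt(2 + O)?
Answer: sqrt(635 + 42*sqrt(3)) ≈ 26.603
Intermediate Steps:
o(U) = 1
w(g) = sqrt(3) - g (w(g) = sqrt(2 + 1) - g = sqrt(3) - g)
K(h, B) = (23 + h)*(B + h)
sqrt(240 + K(w(-5), 9)) = sqrt(240 + ((sqrt(3) - 1*(-5))**2 + 23*9 + 23*(sqrt(3) - 1*(-5)) + 9*(sqrt(3) - 1*(-5)))) = sqrt(240 + ((sqrt(3) + 5)**2 + 207 + 23*(sqrt(3) + 5) + 9*(sqrt(3) + 5))) = sqrt(240 + ((5 + sqrt(3))**2 + 207 + 23*(5 + sqrt(3)) + 9*(5 + sqrt(3)))) = sqrt(240 + ((5 + sqrt(3))**2 + 207 + (115 + 23*sqrt(3)) + (45 + 9*sqrt(3)))) = sqrt(240 + (367 + (5 + sqrt(3))**2 + 32*sqrt(3))) = sqrt(607 + (5 + sqrt(3))**2 + 32*sqrt(3))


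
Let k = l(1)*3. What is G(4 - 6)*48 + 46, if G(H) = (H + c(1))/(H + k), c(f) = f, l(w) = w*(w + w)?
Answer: 34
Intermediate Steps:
l(w) = 2*w**2 (l(w) = w*(2*w) = 2*w**2)
k = 6 (k = (2*1**2)*3 = (2*1)*3 = 2*3 = 6)
G(H) = (1 + H)/(6 + H) (G(H) = (H + 1)/(H + 6) = (1 + H)/(6 + H))
G(4 - 6)*48 + 46 = ((1 + (4 - 6))/(6 + (4 - 6)))*48 + 46 = ((1 - 2)/(6 - 2))*48 + 46 = (-1/4)*48 + 46 = ((1/4)*(-1))*48 + 46 = -1/4*48 + 46 = -12 + 46 = 34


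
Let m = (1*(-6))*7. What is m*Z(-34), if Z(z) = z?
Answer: 1428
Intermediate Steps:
m = -42 (m = -6*7 = -42)
m*Z(-34) = -42*(-34) = 1428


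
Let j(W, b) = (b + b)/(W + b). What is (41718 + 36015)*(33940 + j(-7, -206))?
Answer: 187326994752/71 ≈ 2.6384e+9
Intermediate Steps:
j(W, b) = 2*b/(W + b) (j(W, b) = (2*b)/(W + b) = 2*b/(W + b))
(41718 + 36015)*(33940 + j(-7, -206)) = (41718 + 36015)*(33940 + 2*(-206)/(-7 - 206)) = 77733*(33940 + 2*(-206)/(-213)) = 77733*(33940 + 2*(-206)*(-1/213)) = 77733*(33940 + 412/213) = 77733*(7229632/213) = 187326994752/71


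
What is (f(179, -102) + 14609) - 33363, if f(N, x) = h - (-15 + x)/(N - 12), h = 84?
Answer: -3117773/167 ≈ -18669.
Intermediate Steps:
f(N, x) = 84 - (-15 + x)/(-12 + N) (f(N, x) = 84 - (-15 + x)/(N - 12) = 84 - (-15 + x)/(-12 + N))
(f(179, -102) + 14609) - 33363 = ((-993 - 1*(-102) + 84*179)/(-12 + 179) + 14609) - 33363 = ((-993 + 102 + 15036)/167 + 14609) - 33363 = ((1/167)*14145 + 14609) - 33363 = (14145/167 + 14609) - 33363 = 2453848/167 - 33363 = -3117773/167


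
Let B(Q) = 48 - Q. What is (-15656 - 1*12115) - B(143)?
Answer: -27676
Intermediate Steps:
(-15656 - 1*12115) - B(143) = (-15656 - 1*12115) - (48 - 1*143) = (-15656 - 12115) - (48 - 143) = -27771 - 1*(-95) = -27771 + 95 = -27676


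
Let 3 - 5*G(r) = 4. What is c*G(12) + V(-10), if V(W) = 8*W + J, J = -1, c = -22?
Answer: -383/5 ≈ -76.600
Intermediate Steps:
G(r) = -⅕ (G(r) = ⅗ - ⅕*4 = ⅗ - ⅘ = -⅕)
V(W) = -1 + 8*W (V(W) = 8*W - 1 = -1 + 8*W)
c*G(12) + V(-10) = -22*(-⅕) + (-1 + 8*(-10)) = 22/5 + (-1 - 80) = 22/5 - 81 = -383/5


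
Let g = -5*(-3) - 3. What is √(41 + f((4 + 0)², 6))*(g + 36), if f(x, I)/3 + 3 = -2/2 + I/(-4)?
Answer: 168*√2 ≈ 237.59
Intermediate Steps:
g = 12 (g = 15 - 3 = 12)
f(x, I) = -12 - 3*I/4 (f(x, I) = -9 + 3*(-2/2 + I/(-4)) = -9 + 3*(-2*½ + I*(-¼)) = -9 + 3*(-1 - I/4) = -9 + (-3 - 3*I/4) = -12 - 3*I/4)
√(41 + f((4 + 0)², 6))*(g + 36) = √(41 + (-12 - ¾*6))*(12 + 36) = √(41 + (-12 - 9/2))*48 = √(41 - 33/2)*48 = √(49/2)*48 = (7*√2/2)*48 = 168*√2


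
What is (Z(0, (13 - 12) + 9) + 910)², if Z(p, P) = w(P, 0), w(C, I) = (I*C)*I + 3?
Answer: 833569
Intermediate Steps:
w(C, I) = 3 + C*I² (w(C, I) = (C*I)*I + 3 = C*I² + 3 = 3 + C*I²)
Z(p, P) = 3 (Z(p, P) = 3 + P*0² = 3 + P*0 = 3 + 0 = 3)
(Z(0, (13 - 12) + 9) + 910)² = (3 + 910)² = 913² = 833569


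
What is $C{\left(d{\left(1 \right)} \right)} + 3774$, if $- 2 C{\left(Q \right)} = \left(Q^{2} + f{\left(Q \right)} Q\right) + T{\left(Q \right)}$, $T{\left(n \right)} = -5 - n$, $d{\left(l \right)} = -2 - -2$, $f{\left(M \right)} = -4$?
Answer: $\frac{7553}{2} \approx 3776.5$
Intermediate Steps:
$d{\left(l \right)} = 0$ ($d{\left(l \right)} = -2 + 2 = 0$)
$C{\left(Q \right)} = \frac{5}{2} - \frac{Q^{2}}{2} + \frac{5 Q}{2}$ ($C{\left(Q \right)} = - \frac{\left(Q^{2} - 4 Q\right) - \left(5 + Q\right)}{2} = - \frac{-5 + Q^{2} - 5 Q}{2} = \frac{5}{2} - \frac{Q^{2}}{2} + \frac{5 Q}{2}$)
$C{\left(d{\left(1 \right)} \right)} + 3774 = \left(\frac{5}{2} - \frac{0^{2}}{2} + \frac{5}{2} \cdot 0\right) + 3774 = \left(\frac{5}{2} - 0 + 0\right) + 3774 = \left(\frac{5}{2} + 0 + 0\right) + 3774 = \frac{5}{2} + 3774 = \frac{7553}{2}$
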